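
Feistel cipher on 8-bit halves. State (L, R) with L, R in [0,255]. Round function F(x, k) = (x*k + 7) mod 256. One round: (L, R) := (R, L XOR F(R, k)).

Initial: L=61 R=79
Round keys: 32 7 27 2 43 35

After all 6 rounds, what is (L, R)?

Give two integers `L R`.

Answer: 163 215

Derivation:
Round 1 (k=32): L=79 R=218
Round 2 (k=7): L=218 R=178
Round 3 (k=27): L=178 R=23
Round 4 (k=2): L=23 R=135
Round 5 (k=43): L=135 R=163
Round 6 (k=35): L=163 R=215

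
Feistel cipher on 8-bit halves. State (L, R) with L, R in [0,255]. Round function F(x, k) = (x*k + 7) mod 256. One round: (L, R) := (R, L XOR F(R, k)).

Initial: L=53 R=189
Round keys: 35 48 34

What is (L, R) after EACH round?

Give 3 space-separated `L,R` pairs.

Round 1 (k=35): L=189 R=235
Round 2 (k=48): L=235 R=170
Round 3 (k=34): L=170 R=112

Answer: 189,235 235,170 170,112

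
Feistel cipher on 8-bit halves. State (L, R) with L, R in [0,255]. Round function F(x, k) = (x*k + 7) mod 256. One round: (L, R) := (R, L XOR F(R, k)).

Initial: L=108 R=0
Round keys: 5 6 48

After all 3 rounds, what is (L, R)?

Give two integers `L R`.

Round 1 (k=5): L=0 R=107
Round 2 (k=6): L=107 R=137
Round 3 (k=48): L=137 R=220

Answer: 137 220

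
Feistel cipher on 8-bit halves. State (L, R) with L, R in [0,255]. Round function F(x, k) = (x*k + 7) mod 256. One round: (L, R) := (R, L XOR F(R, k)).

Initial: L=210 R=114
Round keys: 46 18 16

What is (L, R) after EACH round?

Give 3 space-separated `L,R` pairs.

Answer: 114,81 81,203 203,230

Derivation:
Round 1 (k=46): L=114 R=81
Round 2 (k=18): L=81 R=203
Round 3 (k=16): L=203 R=230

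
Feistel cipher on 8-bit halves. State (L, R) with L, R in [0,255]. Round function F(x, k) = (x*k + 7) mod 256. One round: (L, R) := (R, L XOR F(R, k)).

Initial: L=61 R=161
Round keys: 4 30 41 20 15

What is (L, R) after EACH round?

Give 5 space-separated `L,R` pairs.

Answer: 161,182 182,250 250,167 167,233 233,9

Derivation:
Round 1 (k=4): L=161 R=182
Round 2 (k=30): L=182 R=250
Round 3 (k=41): L=250 R=167
Round 4 (k=20): L=167 R=233
Round 5 (k=15): L=233 R=9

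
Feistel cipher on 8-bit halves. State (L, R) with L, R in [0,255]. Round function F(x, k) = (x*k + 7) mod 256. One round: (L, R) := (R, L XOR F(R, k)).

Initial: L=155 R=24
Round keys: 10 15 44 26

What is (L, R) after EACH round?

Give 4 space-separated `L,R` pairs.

Answer: 24,108 108,67 67,231 231,62

Derivation:
Round 1 (k=10): L=24 R=108
Round 2 (k=15): L=108 R=67
Round 3 (k=44): L=67 R=231
Round 4 (k=26): L=231 R=62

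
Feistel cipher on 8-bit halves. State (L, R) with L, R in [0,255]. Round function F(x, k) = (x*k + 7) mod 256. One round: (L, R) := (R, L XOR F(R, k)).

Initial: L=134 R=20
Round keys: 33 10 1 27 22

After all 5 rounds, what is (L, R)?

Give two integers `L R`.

Answer: 87 216

Derivation:
Round 1 (k=33): L=20 R=29
Round 2 (k=10): L=29 R=61
Round 3 (k=1): L=61 R=89
Round 4 (k=27): L=89 R=87
Round 5 (k=22): L=87 R=216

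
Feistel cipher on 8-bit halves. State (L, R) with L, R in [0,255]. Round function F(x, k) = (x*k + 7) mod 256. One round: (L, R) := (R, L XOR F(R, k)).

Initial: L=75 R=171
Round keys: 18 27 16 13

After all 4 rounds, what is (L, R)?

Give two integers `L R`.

Round 1 (k=18): L=171 R=70
Round 2 (k=27): L=70 R=194
Round 3 (k=16): L=194 R=97
Round 4 (k=13): L=97 R=54

Answer: 97 54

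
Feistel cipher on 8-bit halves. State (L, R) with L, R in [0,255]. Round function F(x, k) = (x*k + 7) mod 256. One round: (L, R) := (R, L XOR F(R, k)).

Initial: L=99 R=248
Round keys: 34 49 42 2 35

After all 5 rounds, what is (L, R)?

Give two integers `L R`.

Round 1 (k=34): L=248 R=148
Round 2 (k=49): L=148 R=163
Round 3 (k=42): L=163 R=81
Round 4 (k=2): L=81 R=10
Round 5 (k=35): L=10 R=52

Answer: 10 52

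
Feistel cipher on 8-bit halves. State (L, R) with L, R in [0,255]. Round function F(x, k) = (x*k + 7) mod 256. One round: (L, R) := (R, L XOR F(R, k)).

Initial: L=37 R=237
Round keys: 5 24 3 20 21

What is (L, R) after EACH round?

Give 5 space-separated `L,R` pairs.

Answer: 237,141 141,210 210,240 240,21 21,48

Derivation:
Round 1 (k=5): L=237 R=141
Round 2 (k=24): L=141 R=210
Round 3 (k=3): L=210 R=240
Round 4 (k=20): L=240 R=21
Round 5 (k=21): L=21 R=48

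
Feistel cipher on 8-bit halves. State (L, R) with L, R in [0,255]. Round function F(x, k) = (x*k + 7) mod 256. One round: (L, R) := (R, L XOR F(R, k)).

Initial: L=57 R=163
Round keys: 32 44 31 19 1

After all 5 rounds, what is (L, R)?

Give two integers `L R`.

Answer: 202 116

Derivation:
Round 1 (k=32): L=163 R=94
Round 2 (k=44): L=94 R=140
Round 3 (k=31): L=140 R=165
Round 4 (k=19): L=165 R=202
Round 5 (k=1): L=202 R=116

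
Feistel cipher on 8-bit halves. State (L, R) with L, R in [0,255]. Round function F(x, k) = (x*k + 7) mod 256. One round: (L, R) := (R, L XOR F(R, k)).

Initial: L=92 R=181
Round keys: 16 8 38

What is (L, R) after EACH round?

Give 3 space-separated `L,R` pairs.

Answer: 181,11 11,234 234,200

Derivation:
Round 1 (k=16): L=181 R=11
Round 2 (k=8): L=11 R=234
Round 3 (k=38): L=234 R=200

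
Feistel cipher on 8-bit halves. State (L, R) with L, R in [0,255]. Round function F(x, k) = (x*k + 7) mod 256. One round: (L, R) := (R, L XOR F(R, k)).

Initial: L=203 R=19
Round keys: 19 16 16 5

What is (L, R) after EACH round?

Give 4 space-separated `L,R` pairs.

Answer: 19,187 187,164 164,252 252,87

Derivation:
Round 1 (k=19): L=19 R=187
Round 2 (k=16): L=187 R=164
Round 3 (k=16): L=164 R=252
Round 4 (k=5): L=252 R=87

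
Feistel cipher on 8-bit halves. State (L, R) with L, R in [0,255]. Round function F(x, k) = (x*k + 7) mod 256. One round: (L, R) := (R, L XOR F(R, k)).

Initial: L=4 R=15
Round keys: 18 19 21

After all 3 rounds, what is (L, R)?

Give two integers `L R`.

Round 1 (k=18): L=15 R=17
Round 2 (k=19): L=17 R=69
Round 3 (k=21): L=69 R=161

Answer: 69 161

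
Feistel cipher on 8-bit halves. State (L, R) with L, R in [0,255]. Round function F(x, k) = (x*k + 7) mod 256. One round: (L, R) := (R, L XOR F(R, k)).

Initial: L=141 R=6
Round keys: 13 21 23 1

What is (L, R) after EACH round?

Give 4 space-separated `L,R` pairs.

Round 1 (k=13): L=6 R=216
Round 2 (k=21): L=216 R=185
Round 3 (k=23): L=185 R=126
Round 4 (k=1): L=126 R=60

Answer: 6,216 216,185 185,126 126,60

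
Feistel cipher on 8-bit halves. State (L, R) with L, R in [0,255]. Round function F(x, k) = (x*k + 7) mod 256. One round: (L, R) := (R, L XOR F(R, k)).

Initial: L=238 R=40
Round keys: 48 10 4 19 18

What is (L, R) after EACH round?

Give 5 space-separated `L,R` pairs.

Round 1 (k=48): L=40 R=105
Round 2 (k=10): L=105 R=9
Round 3 (k=4): L=9 R=66
Round 4 (k=19): L=66 R=228
Round 5 (k=18): L=228 R=77

Answer: 40,105 105,9 9,66 66,228 228,77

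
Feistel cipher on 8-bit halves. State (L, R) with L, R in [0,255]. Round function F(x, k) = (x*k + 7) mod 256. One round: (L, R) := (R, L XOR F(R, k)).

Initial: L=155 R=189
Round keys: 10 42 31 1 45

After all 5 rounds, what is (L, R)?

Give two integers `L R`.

Answer: 60 160

Derivation:
Round 1 (k=10): L=189 R=242
Round 2 (k=42): L=242 R=6
Round 3 (k=31): L=6 R=51
Round 4 (k=1): L=51 R=60
Round 5 (k=45): L=60 R=160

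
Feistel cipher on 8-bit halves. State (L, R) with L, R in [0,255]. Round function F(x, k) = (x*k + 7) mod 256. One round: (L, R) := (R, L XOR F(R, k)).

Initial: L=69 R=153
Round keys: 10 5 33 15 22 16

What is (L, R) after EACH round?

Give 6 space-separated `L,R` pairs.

Round 1 (k=10): L=153 R=68
Round 2 (k=5): L=68 R=194
Round 3 (k=33): L=194 R=77
Round 4 (k=15): L=77 R=72
Round 5 (k=22): L=72 R=122
Round 6 (k=16): L=122 R=239

Answer: 153,68 68,194 194,77 77,72 72,122 122,239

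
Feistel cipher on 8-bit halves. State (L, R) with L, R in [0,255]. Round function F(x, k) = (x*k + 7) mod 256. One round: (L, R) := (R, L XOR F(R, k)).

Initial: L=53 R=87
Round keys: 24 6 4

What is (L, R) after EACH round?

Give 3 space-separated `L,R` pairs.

Round 1 (k=24): L=87 R=26
Round 2 (k=6): L=26 R=244
Round 3 (k=4): L=244 R=205

Answer: 87,26 26,244 244,205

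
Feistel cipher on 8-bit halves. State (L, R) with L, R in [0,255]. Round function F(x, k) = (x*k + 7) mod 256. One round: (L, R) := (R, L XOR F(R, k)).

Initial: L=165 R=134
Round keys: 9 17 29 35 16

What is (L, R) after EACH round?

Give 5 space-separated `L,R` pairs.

Answer: 134,24 24,25 25,196 196,202 202,99

Derivation:
Round 1 (k=9): L=134 R=24
Round 2 (k=17): L=24 R=25
Round 3 (k=29): L=25 R=196
Round 4 (k=35): L=196 R=202
Round 5 (k=16): L=202 R=99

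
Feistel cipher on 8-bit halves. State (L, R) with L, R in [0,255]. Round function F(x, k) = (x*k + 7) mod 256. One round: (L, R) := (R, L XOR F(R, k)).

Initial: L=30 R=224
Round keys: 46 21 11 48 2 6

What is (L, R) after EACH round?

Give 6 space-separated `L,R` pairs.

Answer: 224,89 89,180 180,154 154,83 83,55 55,2

Derivation:
Round 1 (k=46): L=224 R=89
Round 2 (k=21): L=89 R=180
Round 3 (k=11): L=180 R=154
Round 4 (k=48): L=154 R=83
Round 5 (k=2): L=83 R=55
Round 6 (k=6): L=55 R=2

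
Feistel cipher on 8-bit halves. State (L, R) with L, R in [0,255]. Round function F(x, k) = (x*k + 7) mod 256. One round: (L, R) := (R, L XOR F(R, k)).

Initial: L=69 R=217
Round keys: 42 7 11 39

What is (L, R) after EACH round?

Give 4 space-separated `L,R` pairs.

Round 1 (k=42): L=217 R=228
Round 2 (k=7): L=228 R=154
Round 3 (k=11): L=154 R=65
Round 4 (k=39): L=65 R=116

Answer: 217,228 228,154 154,65 65,116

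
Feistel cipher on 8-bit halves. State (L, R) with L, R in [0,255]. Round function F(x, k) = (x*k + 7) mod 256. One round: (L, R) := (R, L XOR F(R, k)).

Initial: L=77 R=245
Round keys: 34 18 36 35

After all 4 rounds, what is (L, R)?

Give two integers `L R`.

Round 1 (k=34): L=245 R=220
Round 2 (k=18): L=220 R=138
Round 3 (k=36): L=138 R=179
Round 4 (k=35): L=179 R=10

Answer: 179 10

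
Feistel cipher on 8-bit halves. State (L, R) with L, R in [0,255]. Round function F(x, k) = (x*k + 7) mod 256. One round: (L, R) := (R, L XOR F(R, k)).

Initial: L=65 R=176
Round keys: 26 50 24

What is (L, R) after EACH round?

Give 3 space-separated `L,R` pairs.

Answer: 176,166 166,195 195,233

Derivation:
Round 1 (k=26): L=176 R=166
Round 2 (k=50): L=166 R=195
Round 3 (k=24): L=195 R=233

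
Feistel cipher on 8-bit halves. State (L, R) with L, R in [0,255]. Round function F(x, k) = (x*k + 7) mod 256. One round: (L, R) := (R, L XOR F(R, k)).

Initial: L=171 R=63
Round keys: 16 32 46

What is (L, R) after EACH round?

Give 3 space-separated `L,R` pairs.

Round 1 (k=16): L=63 R=92
Round 2 (k=32): L=92 R=184
Round 3 (k=46): L=184 R=75

Answer: 63,92 92,184 184,75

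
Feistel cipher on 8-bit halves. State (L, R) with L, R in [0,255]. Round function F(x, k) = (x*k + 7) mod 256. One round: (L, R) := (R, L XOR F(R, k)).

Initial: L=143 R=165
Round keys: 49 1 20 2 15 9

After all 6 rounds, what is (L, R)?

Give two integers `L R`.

Answer: 239 22

Derivation:
Round 1 (k=49): L=165 R=19
Round 2 (k=1): L=19 R=191
Round 3 (k=20): L=191 R=224
Round 4 (k=2): L=224 R=120
Round 5 (k=15): L=120 R=239
Round 6 (k=9): L=239 R=22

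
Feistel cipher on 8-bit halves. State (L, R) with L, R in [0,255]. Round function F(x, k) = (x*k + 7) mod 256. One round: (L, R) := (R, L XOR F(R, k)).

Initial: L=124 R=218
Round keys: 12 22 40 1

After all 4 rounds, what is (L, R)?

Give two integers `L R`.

Answer: 188 208

Derivation:
Round 1 (k=12): L=218 R=67
Round 2 (k=22): L=67 R=19
Round 3 (k=40): L=19 R=188
Round 4 (k=1): L=188 R=208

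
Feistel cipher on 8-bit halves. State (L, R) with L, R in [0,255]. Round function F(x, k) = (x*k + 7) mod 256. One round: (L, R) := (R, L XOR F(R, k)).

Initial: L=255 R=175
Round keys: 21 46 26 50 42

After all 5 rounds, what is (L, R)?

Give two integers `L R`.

Answer: 33 55

Derivation:
Round 1 (k=21): L=175 R=157
Round 2 (k=46): L=157 R=146
Round 3 (k=26): L=146 R=70
Round 4 (k=50): L=70 R=33
Round 5 (k=42): L=33 R=55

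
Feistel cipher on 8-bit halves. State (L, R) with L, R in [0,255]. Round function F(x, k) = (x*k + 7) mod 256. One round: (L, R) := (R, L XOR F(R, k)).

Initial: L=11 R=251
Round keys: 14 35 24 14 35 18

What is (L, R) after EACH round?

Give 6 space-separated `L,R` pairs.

Answer: 251,202 202,94 94,29 29,195 195,173 173,242

Derivation:
Round 1 (k=14): L=251 R=202
Round 2 (k=35): L=202 R=94
Round 3 (k=24): L=94 R=29
Round 4 (k=14): L=29 R=195
Round 5 (k=35): L=195 R=173
Round 6 (k=18): L=173 R=242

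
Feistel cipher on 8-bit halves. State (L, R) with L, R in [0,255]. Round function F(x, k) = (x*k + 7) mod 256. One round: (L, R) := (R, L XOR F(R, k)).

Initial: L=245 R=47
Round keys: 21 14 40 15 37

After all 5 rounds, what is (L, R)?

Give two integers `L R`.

Round 1 (k=21): L=47 R=23
Round 2 (k=14): L=23 R=102
Round 3 (k=40): L=102 R=224
Round 4 (k=15): L=224 R=65
Round 5 (k=37): L=65 R=140

Answer: 65 140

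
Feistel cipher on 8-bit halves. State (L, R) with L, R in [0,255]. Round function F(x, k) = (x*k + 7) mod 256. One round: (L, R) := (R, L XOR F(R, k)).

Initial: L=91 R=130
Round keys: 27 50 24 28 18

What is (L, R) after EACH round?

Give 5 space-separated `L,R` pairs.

Round 1 (k=27): L=130 R=230
Round 2 (k=50): L=230 R=113
Round 3 (k=24): L=113 R=121
Round 4 (k=28): L=121 R=50
Round 5 (k=18): L=50 R=242

Answer: 130,230 230,113 113,121 121,50 50,242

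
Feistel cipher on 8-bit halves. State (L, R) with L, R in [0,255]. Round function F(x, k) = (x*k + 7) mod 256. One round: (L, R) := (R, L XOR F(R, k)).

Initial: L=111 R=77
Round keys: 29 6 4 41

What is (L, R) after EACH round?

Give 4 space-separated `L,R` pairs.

Round 1 (k=29): L=77 R=175
Round 2 (k=6): L=175 R=108
Round 3 (k=4): L=108 R=24
Round 4 (k=41): L=24 R=179

Answer: 77,175 175,108 108,24 24,179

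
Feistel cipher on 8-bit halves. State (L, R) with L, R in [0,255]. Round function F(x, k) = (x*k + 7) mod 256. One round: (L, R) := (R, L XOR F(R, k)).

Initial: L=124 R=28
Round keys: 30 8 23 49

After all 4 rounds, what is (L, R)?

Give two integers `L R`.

Answer: 255 85

Derivation:
Round 1 (k=30): L=28 R=51
Round 2 (k=8): L=51 R=131
Round 3 (k=23): L=131 R=255
Round 4 (k=49): L=255 R=85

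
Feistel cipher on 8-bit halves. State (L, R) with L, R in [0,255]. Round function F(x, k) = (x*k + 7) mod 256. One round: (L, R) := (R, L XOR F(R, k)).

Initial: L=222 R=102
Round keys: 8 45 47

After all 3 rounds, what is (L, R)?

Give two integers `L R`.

Round 1 (k=8): L=102 R=233
Round 2 (k=45): L=233 R=154
Round 3 (k=47): L=154 R=164

Answer: 154 164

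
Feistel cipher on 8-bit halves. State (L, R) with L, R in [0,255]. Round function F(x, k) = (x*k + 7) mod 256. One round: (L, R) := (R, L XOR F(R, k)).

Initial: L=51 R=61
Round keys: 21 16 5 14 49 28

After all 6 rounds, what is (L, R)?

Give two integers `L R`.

Answer: 226 22

Derivation:
Round 1 (k=21): L=61 R=59
Round 2 (k=16): L=59 R=138
Round 3 (k=5): L=138 R=130
Round 4 (k=14): L=130 R=169
Round 5 (k=49): L=169 R=226
Round 6 (k=28): L=226 R=22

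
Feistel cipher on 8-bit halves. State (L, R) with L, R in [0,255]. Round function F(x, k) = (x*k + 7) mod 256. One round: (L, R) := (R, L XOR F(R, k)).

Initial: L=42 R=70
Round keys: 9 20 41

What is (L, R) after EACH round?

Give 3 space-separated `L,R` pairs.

Round 1 (k=9): L=70 R=87
Round 2 (k=20): L=87 R=149
Round 3 (k=41): L=149 R=179

Answer: 70,87 87,149 149,179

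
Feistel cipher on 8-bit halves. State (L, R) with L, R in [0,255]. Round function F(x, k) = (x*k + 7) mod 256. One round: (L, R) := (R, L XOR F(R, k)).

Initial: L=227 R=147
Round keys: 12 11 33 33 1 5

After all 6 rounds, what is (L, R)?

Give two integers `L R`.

Round 1 (k=12): L=147 R=8
Round 2 (k=11): L=8 R=204
Round 3 (k=33): L=204 R=91
Round 4 (k=33): L=91 R=14
Round 5 (k=1): L=14 R=78
Round 6 (k=5): L=78 R=131

Answer: 78 131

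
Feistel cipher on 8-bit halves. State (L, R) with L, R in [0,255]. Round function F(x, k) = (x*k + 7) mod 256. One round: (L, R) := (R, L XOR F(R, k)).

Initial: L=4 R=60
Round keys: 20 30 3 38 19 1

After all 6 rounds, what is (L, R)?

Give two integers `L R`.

Round 1 (k=20): L=60 R=179
Round 2 (k=30): L=179 R=61
Round 3 (k=3): L=61 R=13
Round 4 (k=38): L=13 R=200
Round 5 (k=19): L=200 R=210
Round 6 (k=1): L=210 R=17

Answer: 210 17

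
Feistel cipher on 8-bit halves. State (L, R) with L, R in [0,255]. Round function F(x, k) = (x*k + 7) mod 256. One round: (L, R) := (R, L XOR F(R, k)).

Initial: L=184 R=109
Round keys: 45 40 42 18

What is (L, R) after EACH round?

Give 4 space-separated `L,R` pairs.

Answer: 109,136 136,42 42,99 99,215

Derivation:
Round 1 (k=45): L=109 R=136
Round 2 (k=40): L=136 R=42
Round 3 (k=42): L=42 R=99
Round 4 (k=18): L=99 R=215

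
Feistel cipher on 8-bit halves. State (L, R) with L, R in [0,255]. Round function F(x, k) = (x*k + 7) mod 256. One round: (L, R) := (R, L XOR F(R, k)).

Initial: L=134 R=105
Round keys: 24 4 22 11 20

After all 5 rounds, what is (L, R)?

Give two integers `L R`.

Answer: 151 185

Derivation:
Round 1 (k=24): L=105 R=89
Round 2 (k=4): L=89 R=2
Round 3 (k=22): L=2 R=106
Round 4 (k=11): L=106 R=151
Round 5 (k=20): L=151 R=185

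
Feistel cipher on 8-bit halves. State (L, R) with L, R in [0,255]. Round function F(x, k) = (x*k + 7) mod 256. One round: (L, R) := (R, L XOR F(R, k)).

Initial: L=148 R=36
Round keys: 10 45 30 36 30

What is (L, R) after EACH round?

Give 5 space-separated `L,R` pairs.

Round 1 (k=10): L=36 R=251
Round 2 (k=45): L=251 R=2
Round 3 (k=30): L=2 R=184
Round 4 (k=36): L=184 R=229
Round 5 (k=30): L=229 R=101

Answer: 36,251 251,2 2,184 184,229 229,101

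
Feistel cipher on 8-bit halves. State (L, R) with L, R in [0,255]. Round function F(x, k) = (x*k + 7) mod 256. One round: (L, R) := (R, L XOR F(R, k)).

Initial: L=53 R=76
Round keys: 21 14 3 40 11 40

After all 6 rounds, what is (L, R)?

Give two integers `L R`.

Round 1 (k=21): L=76 R=118
Round 2 (k=14): L=118 R=55
Round 3 (k=3): L=55 R=218
Round 4 (k=40): L=218 R=32
Round 5 (k=11): L=32 R=189
Round 6 (k=40): L=189 R=175

Answer: 189 175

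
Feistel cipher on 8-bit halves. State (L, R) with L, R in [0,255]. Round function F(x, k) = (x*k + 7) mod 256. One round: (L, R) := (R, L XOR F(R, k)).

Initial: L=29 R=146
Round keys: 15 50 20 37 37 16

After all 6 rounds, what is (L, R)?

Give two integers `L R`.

Round 1 (k=15): L=146 R=136
Round 2 (k=50): L=136 R=5
Round 3 (k=20): L=5 R=227
Round 4 (k=37): L=227 R=211
Round 5 (k=37): L=211 R=101
Round 6 (k=16): L=101 R=132

Answer: 101 132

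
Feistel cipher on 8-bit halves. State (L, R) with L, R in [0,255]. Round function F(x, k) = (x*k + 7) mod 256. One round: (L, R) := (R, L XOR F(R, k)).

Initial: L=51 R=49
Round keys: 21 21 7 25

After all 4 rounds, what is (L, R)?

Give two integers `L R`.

Round 1 (k=21): L=49 R=63
Round 2 (k=21): L=63 R=3
Round 3 (k=7): L=3 R=35
Round 4 (k=25): L=35 R=113

Answer: 35 113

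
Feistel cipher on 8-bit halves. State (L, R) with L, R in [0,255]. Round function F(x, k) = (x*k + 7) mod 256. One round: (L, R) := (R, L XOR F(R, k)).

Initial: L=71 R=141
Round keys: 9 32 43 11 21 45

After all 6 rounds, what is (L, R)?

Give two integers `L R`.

Round 1 (k=9): L=141 R=187
Round 2 (k=32): L=187 R=234
Round 3 (k=43): L=234 R=238
Round 4 (k=11): L=238 R=171
Round 5 (k=21): L=171 R=224
Round 6 (k=45): L=224 R=204

Answer: 224 204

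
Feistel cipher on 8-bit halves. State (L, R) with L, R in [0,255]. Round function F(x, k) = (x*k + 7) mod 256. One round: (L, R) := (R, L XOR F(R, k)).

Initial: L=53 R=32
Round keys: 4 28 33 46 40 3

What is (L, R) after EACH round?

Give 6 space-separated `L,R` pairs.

Answer: 32,178 178,95 95,244 244,128 128,243 243,96

Derivation:
Round 1 (k=4): L=32 R=178
Round 2 (k=28): L=178 R=95
Round 3 (k=33): L=95 R=244
Round 4 (k=46): L=244 R=128
Round 5 (k=40): L=128 R=243
Round 6 (k=3): L=243 R=96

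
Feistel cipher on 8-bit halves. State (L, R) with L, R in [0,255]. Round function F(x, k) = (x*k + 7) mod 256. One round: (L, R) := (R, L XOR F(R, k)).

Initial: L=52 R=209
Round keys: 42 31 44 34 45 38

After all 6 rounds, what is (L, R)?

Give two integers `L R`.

Answer: 217 141

Derivation:
Round 1 (k=42): L=209 R=101
Round 2 (k=31): L=101 R=147
Round 3 (k=44): L=147 R=46
Round 4 (k=34): L=46 R=176
Round 5 (k=45): L=176 R=217
Round 6 (k=38): L=217 R=141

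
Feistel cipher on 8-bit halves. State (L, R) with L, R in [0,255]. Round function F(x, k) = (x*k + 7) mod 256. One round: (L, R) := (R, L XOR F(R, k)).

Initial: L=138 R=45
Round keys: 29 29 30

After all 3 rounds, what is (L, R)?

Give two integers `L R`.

Answer: 100 21

Derivation:
Round 1 (k=29): L=45 R=170
Round 2 (k=29): L=170 R=100
Round 3 (k=30): L=100 R=21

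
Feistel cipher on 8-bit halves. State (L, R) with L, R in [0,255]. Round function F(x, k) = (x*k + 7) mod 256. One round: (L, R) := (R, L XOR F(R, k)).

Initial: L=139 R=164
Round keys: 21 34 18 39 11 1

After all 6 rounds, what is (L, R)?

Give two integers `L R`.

Answer: 223 103

Derivation:
Round 1 (k=21): L=164 R=240
Round 2 (k=34): L=240 R=67
Round 3 (k=18): L=67 R=77
Round 4 (k=39): L=77 R=129
Round 5 (k=11): L=129 R=223
Round 6 (k=1): L=223 R=103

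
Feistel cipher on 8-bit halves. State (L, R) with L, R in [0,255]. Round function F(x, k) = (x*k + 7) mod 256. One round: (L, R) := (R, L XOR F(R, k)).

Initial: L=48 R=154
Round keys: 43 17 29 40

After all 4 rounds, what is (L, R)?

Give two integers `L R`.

Answer: 112 49

Derivation:
Round 1 (k=43): L=154 R=213
Round 2 (k=17): L=213 R=182
Round 3 (k=29): L=182 R=112
Round 4 (k=40): L=112 R=49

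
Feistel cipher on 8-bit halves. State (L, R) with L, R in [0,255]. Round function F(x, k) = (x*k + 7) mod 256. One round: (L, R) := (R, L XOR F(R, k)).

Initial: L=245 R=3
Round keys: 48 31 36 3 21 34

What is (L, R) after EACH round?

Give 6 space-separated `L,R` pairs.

Round 1 (k=48): L=3 R=98
Round 2 (k=31): L=98 R=230
Round 3 (k=36): L=230 R=61
Round 4 (k=3): L=61 R=88
Round 5 (k=21): L=88 R=2
Round 6 (k=34): L=2 R=19

Answer: 3,98 98,230 230,61 61,88 88,2 2,19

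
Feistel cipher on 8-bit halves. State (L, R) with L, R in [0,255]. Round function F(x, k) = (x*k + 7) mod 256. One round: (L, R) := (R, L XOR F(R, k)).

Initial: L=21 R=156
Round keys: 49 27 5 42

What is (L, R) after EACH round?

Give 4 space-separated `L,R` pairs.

Answer: 156,246 246,101 101,246 246,6

Derivation:
Round 1 (k=49): L=156 R=246
Round 2 (k=27): L=246 R=101
Round 3 (k=5): L=101 R=246
Round 4 (k=42): L=246 R=6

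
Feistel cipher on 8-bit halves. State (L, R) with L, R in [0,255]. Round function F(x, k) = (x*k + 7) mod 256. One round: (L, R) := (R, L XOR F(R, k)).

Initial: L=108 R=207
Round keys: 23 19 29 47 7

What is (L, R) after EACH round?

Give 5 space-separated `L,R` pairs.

Round 1 (k=23): L=207 R=204
Round 2 (k=19): L=204 R=228
Round 3 (k=29): L=228 R=23
Round 4 (k=47): L=23 R=164
Round 5 (k=7): L=164 R=148

Answer: 207,204 204,228 228,23 23,164 164,148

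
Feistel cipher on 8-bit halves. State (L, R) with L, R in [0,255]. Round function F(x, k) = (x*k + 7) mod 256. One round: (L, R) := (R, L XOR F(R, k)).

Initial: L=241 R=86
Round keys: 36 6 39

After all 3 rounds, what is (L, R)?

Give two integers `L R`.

Answer: 205 172

Derivation:
Round 1 (k=36): L=86 R=238
Round 2 (k=6): L=238 R=205
Round 3 (k=39): L=205 R=172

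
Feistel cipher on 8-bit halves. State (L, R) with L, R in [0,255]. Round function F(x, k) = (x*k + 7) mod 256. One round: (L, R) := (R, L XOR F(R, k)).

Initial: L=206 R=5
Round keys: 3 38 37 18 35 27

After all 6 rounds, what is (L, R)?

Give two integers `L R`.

Answer: 65 121

Derivation:
Round 1 (k=3): L=5 R=216
Round 2 (k=38): L=216 R=18
Round 3 (k=37): L=18 R=121
Round 4 (k=18): L=121 R=155
Round 5 (k=35): L=155 R=65
Round 6 (k=27): L=65 R=121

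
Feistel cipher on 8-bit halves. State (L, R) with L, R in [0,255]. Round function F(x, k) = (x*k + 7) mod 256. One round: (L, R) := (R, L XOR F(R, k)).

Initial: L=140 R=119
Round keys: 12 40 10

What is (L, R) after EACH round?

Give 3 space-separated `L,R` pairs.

Answer: 119,23 23,232 232,0

Derivation:
Round 1 (k=12): L=119 R=23
Round 2 (k=40): L=23 R=232
Round 3 (k=10): L=232 R=0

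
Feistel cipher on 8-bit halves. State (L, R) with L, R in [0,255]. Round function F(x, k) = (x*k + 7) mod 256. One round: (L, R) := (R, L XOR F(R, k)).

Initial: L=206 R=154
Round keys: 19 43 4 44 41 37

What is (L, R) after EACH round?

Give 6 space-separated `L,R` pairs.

Answer: 154,187 187,234 234,20 20,157 157,56 56,130

Derivation:
Round 1 (k=19): L=154 R=187
Round 2 (k=43): L=187 R=234
Round 3 (k=4): L=234 R=20
Round 4 (k=44): L=20 R=157
Round 5 (k=41): L=157 R=56
Round 6 (k=37): L=56 R=130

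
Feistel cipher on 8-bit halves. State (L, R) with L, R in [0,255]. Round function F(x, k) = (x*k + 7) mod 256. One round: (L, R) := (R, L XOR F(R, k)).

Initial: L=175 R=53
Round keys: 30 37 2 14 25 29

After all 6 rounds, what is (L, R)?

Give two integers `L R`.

Round 1 (k=30): L=53 R=146
Round 2 (k=37): L=146 R=20
Round 3 (k=2): L=20 R=189
Round 4 (k=14): L=189 R=73
Round 5 (k=25): L=73 R=149
Round 6 (k=29): L=149 R=161

Answer: 149 161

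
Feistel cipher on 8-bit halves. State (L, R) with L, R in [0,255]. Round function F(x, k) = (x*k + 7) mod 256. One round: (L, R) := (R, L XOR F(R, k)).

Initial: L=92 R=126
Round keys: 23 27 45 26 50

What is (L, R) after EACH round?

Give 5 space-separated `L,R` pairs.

Round 1 (k=23): L=126 R=5
Round 2 (k=27): L=5 R=240
Round 3 (k=45): L=240 R=50
Round 4 (k=26): L=50 R=235
Round 5 (k=50): L=235 R=223

Answer: 126,5 5,240 240,50 50,235 235,223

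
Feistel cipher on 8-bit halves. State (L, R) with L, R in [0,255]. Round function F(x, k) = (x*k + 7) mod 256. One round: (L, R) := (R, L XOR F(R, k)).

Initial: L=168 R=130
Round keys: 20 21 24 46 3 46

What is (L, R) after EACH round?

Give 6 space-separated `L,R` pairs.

Answer: 130,135 135,152 152,192 192,31 31,164 164,96

Derivation:
Round 1 (k=20): L=130 R=135
Round 2 (k=21): L=135 R=152
Round 3 (k=24): L=152 R=192
Round 4 (k=46): L=192 R=31
Round 5 (k=3): L=31 R=164
Round 6 (k=46): L=164 R=96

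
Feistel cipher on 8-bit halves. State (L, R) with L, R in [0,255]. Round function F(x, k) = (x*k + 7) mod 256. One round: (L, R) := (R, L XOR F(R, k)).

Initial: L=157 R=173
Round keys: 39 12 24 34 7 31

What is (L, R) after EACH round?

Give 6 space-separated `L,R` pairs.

Round 1 (k=39): L=173 R=255
Round 2 (k=12): L=255 R=86
Round 3 (k=24): L=86 R=232
Round 4 (k=34): L=232 R=129
Round 5 (k=7): L=129 R=102
Round 6 (k=31): L=102 R=224

Answer: 173,255 255,86 86,232 232,129 129,102 102,224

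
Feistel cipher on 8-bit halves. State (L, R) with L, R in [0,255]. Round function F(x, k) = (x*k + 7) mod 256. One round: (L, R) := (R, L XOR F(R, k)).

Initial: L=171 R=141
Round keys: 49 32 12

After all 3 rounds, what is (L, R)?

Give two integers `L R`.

Round 1 (k=49): L=141 R=175
Round 2 (k=32): L=175 R=106
Round 3 (k=12): L=106 R=80

Answer: 106 80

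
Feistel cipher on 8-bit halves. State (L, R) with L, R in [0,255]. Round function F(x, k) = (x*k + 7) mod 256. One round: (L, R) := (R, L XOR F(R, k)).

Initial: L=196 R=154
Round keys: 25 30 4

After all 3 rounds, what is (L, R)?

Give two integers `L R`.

Round 1 (k=25): L=154 R=213
Round 2 (k=30): L=213 R=103
Round 3 (k=4): L=103 R=118

Answer: 103 118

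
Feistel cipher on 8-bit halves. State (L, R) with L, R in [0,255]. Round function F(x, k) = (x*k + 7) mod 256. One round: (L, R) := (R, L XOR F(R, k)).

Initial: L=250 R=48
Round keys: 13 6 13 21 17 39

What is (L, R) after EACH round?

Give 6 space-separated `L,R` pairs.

Answer: 48,141 141,101 101,165 165,245 245,233 233,115

Derivation:
Round 1 (k=13): L=48 R=141
Round 2 (k=6): L=141 R=101
Round 3 (k=13): L=101 R=165
Round 4 (k=21): L=165 R=245
Round 5 (k=17): L=245 R=233
Round 6 (k=39): L=233 R=115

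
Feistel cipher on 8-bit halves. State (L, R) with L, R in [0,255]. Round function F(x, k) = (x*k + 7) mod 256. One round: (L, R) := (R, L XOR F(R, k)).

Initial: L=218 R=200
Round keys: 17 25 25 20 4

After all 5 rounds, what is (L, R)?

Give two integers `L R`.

Round 1 (k=17): L=200 R=149
Round 2 (k=25): L=149 R=92
Round 3 (k=25): L=92 R=150
Round 4 (k=20): L=150 R=227
Round 5 (k=4): L=227 R=5

Answer: 227 5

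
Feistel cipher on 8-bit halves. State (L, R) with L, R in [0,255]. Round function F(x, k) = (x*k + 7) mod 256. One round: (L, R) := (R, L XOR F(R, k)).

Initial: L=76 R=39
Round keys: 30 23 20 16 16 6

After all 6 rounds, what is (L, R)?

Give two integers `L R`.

Round 1 (k=30): L=39 R=213
Round 2 (k=23): L=213 R=13
Round 3 (k=20): L=13 R=222
Round 4 (k=16): L=222 R=234
Round 5 (k=16): L=234 R=121
Round 6 (k=6): L=121 R=55

Answer: 121 55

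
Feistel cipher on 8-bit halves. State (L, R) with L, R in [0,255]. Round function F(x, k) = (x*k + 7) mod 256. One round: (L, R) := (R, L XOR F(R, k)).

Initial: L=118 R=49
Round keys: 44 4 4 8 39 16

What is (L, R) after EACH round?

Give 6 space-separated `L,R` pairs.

Round 1 (k=44): L=49 R=5
Round 2 (k=4): L=5 R=42
Round 3 (k=4): L=42 R=170
Round 4 (k=8): L=170 R=125
Round 5 (k=39): L=125 R=184
Round 6 (k=16): L=184 R=250

Answer: 49,5 5,42 42,170 170,125 125,184 184,250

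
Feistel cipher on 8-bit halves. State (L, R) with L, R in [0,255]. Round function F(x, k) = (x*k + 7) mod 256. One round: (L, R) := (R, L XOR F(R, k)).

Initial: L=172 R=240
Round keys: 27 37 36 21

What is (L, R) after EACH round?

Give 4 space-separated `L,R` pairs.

Answer: 240,251 251,190 190,68 68,37

Derivation:
Round 1 (k=27): L=240 R=251
Round 2 (k=37): L=251 R=190
Round 3 (k=36): L=190 R=68
Round 4 (k=21): L=68 R=37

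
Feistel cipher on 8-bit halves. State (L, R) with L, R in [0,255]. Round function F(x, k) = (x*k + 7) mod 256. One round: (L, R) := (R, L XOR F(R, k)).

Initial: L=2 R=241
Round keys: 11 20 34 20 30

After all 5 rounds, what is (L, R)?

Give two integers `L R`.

Answer: 245 110

Derivation:
Round 1 (k=11): L=241 R=96
Round 2 (k=20): L=96 R=118
Round 3 (k=34): L=118 R=211
Round 4 (k=20): L=211 R=245
Round 5 (k=30): L=245 R=110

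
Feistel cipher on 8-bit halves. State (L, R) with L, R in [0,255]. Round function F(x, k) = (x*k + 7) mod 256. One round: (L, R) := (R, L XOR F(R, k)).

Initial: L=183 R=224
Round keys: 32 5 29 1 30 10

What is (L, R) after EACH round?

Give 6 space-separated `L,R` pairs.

Answer: 224,176 176,151 151,146 146,14 14,57 57,79

Derivation:
Round 1 (k=32): L=224 R=176
Round 2 (k=5): L=176 R=151
Round 3 (k=29): L=151 R=146
Round 4 (k=1): L=146 R=14
Round 5 (k=30): L=14 R=57
Round 6 (k=10): L=57 R=79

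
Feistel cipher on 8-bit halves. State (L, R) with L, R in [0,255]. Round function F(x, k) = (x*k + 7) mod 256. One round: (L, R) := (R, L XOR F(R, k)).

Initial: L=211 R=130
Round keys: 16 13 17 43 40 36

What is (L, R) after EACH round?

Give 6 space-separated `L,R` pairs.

Round 1 (k=16): L=130 R=244
Round 2 (k=13): L=244 R=233
Round 3 (k=17): L=233 R=116
Round 4 (k=43): L=116 R=106
Round 5 (k=40): L=106 R=227
Round 6 (k=36): L=227 R=153

Answer: 130,244 244,233 233,116 116,106 106,227 227,153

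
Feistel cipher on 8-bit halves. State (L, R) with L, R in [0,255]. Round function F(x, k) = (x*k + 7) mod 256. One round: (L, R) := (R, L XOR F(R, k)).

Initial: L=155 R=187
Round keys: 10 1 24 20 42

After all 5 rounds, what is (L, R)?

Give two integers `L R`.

Round 1 (k=10): L=187 R=206
Round 2 (k=1): L=206 R=110
Round 3 (k=24): L=110 R=153
Round 4 (k=20): L=153 R=149
Round 5 (k=42): L=149 R=224

Answer: 149 224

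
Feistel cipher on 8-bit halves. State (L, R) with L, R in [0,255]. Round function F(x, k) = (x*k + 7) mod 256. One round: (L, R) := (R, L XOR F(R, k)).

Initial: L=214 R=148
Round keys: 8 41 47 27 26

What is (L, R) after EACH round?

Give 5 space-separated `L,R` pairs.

Round 1 (k=8): L=148 R=113
Round 2 (k=41): L=113 R=180
Round 3 (k=47): L=180 R=98
Round 4 (k=27): L=98 R=233
Round 5 (k=26): L=233 R=211

Answer: 148,113 113,180 180,98 98,233 233,211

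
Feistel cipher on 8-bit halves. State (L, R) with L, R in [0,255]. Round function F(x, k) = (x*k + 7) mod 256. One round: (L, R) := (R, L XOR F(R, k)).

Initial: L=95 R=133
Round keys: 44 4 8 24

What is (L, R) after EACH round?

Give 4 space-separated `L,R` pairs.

Round 1 (k=44): L=133 R=188
Round 2 (k=4): L=188 R=114
Round 3 (k=8): L=114 R=43
Round 4 (k=24): L=43 R=125

Answer: 133,188 188,114 114,43 43,125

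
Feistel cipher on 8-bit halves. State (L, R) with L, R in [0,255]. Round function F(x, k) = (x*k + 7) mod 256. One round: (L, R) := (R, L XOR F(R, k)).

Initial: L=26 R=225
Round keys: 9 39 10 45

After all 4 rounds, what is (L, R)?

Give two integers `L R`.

Answer: 21 244

Derivation:
Round 1 (k=9): L=225 R=234
Round 2 (k=39): L=234 R=76
Round 3 (k=10): L=76 R=21
Round 4 (k=45): L=21 R=244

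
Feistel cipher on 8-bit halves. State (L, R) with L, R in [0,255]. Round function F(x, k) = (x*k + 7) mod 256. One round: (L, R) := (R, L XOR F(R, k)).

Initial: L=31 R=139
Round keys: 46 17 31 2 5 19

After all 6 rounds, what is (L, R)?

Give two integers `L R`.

Round 1 (k=46): L=139 R=30
Round 2 (k=17): L=30 R=142
Round 3 (k=31): L=142 R=39
Round 4 (k=2): L=39 R=219
Round 5 (k=5): L=219 R=105
Round 6 (k=19): L=105 R=9

Answer: 105 9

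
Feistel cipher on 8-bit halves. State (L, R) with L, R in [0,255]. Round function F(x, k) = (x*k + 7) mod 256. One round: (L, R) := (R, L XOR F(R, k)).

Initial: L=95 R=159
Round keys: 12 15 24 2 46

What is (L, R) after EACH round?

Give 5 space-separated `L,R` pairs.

Round 1 (k=12): L=159 R=36
Round 2 (k=15): L=36 R=188
Round 3 (k=24): L=188 R=131
Round 4 (k=2): L=131 R=177
Round 5 (k=46): L=177 R=86

Answer: 159,36 36,188 188,131 131,177 177,86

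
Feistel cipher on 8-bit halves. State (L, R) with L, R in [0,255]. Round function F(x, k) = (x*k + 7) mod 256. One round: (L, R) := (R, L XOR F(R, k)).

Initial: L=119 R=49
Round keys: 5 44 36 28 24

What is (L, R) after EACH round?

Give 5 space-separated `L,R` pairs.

Round 1 (k=5): L=49 R=139
Round 2 (k=44): L=139 R=218
Round 3 (k=36): L=218 R=36
Round 4 (k=28): L=36 R=45
Round 5 (k=24): L=45 R=27

Answer: 49,139 139,218 218,36 36,45 45,27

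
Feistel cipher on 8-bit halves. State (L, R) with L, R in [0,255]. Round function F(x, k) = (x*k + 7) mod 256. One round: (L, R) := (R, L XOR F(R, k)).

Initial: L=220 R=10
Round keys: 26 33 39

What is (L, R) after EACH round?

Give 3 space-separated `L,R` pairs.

Answer: 10,215 215,180 180,164

Derivation:
Round 1 (k=26): L=10 R=215
Round 2 (k=33): L=215 R=180
Round 3 (k=39): L=180 R=164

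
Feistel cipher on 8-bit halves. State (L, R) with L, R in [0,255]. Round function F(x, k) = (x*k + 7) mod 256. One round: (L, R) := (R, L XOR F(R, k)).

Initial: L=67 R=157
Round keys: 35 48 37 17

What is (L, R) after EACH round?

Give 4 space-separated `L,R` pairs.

Answer: 157,61 61,234 234,228 228,193

Derivation:
Round 1 (k=35): L=157 R=61
Round 2 (k=48): L=61 R=234
Round 3 (k=37): L=234 R=228
Round 4 (k=17): L=228 R=193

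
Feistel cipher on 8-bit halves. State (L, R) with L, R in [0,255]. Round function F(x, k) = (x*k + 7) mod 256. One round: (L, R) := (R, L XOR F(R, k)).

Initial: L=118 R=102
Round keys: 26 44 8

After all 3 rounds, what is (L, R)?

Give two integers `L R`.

Round 1 (k=26): L=102 R=21
Round 2 (k=44): L=21 R=197
Round 3 (k=8): L=197 R=58

Answer: 197 58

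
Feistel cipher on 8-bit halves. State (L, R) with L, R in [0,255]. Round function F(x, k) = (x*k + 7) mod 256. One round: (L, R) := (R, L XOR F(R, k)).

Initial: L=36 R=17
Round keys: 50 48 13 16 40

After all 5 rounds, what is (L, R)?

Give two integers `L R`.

Round 1 (k=50): L=17 R=125
Round 2 (k=48): L=125 R=102
Round 3 (k=13): L=102 R=72
Round 4 (k=16): L=72 R=225
Round 5 (k=40): L=225 R=103

Answer: 225 103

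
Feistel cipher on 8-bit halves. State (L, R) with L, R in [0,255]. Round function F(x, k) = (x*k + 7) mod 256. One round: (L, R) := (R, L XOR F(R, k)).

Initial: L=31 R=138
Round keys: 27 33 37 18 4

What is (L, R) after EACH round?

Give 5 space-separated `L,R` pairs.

Round 1 (k=27): L=138 R=138
Round 2 (k=33): L=138 R=91
Round 3 (k=37): L=91 R=164
Round 4 (k=18): L=164 R=212
Round 5 (k=4): L=212 R=243

Answer: 138,138 138,91 91,164 164,212 212,243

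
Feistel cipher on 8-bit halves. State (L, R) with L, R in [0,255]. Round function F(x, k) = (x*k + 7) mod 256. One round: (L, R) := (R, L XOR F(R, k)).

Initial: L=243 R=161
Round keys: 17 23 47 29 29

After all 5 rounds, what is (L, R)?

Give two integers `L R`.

Answer: 249 229

Derivation:
Round 1 (k=17): L=161 R=75
Round 2 (k=23): L=75 R=101
Round 3 (k=47): L=101 R=217
Round 4 (k=29): L=217 R=249
Round 5 (k=29): L=249 R=229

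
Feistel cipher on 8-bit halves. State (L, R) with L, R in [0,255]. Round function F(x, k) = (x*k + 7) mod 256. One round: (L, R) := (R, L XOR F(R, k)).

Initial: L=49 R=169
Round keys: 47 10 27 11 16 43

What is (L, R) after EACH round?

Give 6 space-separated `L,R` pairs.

Answer: 169,63 63,212 212,92 92,47 47,171 171,239

Derivation:
Round 1 (k=47): L=169 R=63
Round 2 (k=10): L=63 R=212
Round 3 (k=27): L=212 R=92
Round 4 (k=11): L=92 R=47
Round 5 (k=16): L=47 R=171
Round 6 (k=43): L=171 R=239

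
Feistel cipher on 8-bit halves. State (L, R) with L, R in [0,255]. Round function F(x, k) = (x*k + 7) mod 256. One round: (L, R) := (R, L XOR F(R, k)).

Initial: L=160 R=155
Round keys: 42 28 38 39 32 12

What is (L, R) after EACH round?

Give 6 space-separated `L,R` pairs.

Round 1 (k=42): L=155 R=213
Round 2 (k=28): L=213 R=200
Round 3 (k=38): L=200 R=98
Round 4 (k=39): L=98 R=61
Round 5 (k=32): L=61 R=197
Round 6 (k=12): L=197 R=126

Answer: 155,213 213,200 200,98 98,61 61,197 197,126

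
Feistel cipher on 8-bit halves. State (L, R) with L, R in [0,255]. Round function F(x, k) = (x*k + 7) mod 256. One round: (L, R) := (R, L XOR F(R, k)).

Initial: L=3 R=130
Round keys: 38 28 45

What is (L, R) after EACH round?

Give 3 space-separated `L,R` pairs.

Round 1 (k=38): L=130 R=80
Round 2 (k=28): L=80 R=69
Round 3 (k=45): L=69 R=120

Answer: 130,80 80,69 69,120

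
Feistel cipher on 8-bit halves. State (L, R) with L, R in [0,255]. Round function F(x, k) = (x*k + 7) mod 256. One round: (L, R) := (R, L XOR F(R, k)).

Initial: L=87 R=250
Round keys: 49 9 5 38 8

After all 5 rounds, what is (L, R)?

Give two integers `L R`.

Answer: 216 139

Derivation:
Round 1 (k=49): L=250 R=182
Round 2 (k=9): L=182 R=151
Round 3 (k=5): L=151 R=76
Round 4 (k=38): L=76 R=216
Round 5 (k=8): L=216 R=139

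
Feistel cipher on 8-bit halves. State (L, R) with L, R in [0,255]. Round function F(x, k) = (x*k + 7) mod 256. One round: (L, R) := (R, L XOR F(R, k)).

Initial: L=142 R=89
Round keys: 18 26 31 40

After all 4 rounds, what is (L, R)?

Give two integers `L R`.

Answer: 228 195

Derivation:
Round 1 (k=18): L=89 R=199
Round 2 (k=26): L=199 R=100
Round 3 (k=31): L=100 R=228
Round 4 (k=40): L=228 R=195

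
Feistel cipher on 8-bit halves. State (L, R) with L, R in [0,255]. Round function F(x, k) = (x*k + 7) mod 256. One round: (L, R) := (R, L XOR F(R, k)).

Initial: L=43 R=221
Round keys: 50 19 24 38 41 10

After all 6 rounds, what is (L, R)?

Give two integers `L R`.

Answer: 81 204

Derivation:
Round 1 (k=50): L=221 R=26
Round 2 (k=19): L=26 R=40
Round 3 (k=24): L=40 R=221
Round 4 (k=38): L=221 R=253
Round 5 (k=41): L=253 R=81
Round 6 (k=10): L=81 R=204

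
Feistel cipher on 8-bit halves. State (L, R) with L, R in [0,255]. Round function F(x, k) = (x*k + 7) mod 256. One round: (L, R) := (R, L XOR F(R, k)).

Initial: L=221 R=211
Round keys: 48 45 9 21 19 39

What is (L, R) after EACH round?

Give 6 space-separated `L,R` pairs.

Round 1 (k=48): L=211 R=74
Round 2 (k=45): L=74 R=218
Round 3 (k=9): L=218 R=251
Round 4 (k=21): L=251 R=68
Round 5 (k=19): L=68 R=232
Round 6 (k=39): L=232 R=27

Answer: 211,74 74,218 218,251 251,68 68,232 232,27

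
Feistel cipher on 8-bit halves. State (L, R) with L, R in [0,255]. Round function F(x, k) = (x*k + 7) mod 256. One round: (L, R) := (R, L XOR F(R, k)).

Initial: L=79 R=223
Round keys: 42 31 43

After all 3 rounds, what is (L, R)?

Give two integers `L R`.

Round 1 (k=42): L=223 R=210
Round 2 (k=31): L=210 R=170
Round 3 (k=43): L=170 R=71

Answer: 170 71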